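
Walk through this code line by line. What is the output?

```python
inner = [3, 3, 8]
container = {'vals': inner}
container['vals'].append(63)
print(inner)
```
[3, 3, 8, 63]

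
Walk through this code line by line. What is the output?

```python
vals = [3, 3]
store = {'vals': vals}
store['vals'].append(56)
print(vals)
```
[3, 3, 56]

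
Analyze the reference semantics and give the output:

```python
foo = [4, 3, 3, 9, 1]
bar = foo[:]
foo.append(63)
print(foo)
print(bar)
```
[4, 3, 3, 9, 1, 63]
[4, 3, 3, 9, 1]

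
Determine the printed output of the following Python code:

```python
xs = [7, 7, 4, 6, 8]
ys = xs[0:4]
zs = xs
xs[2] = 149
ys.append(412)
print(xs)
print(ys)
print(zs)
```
[7, 7, 149, 6, 8]
[7, 7, 4, 6, 412]
[7, 7, 149, 6, 8]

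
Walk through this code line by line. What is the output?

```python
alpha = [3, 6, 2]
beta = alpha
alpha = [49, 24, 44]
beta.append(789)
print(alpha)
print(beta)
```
[49, 24, 44]
[3, 6, 2, 789]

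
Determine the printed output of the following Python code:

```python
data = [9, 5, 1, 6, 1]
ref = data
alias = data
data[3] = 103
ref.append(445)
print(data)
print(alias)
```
[9, 5, 1, 103, 1, 445]
[9, 5, 1, 103, 1, 445]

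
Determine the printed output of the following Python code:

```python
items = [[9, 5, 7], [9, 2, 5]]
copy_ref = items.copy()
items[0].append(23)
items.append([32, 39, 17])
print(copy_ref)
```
[[9, 5, 7, 23], [9, 2, 5]]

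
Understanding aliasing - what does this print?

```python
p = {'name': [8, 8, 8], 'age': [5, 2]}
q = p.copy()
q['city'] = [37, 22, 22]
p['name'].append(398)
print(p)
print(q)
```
{'name': [8, 8, 8, 398], 'age': [5, 2]}
{'name': [8, 8, 8, 398], 'age': [5, 2], 'city': [37, 22, 22]}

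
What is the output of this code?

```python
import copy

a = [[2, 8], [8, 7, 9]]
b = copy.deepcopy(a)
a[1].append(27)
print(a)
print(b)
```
[[2, 8], [8, 7, 9, 27]]
[[2, 8], [8, 7, 9]]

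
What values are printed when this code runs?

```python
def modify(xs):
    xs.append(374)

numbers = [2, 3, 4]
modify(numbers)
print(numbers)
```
[2, 3, 4, 374]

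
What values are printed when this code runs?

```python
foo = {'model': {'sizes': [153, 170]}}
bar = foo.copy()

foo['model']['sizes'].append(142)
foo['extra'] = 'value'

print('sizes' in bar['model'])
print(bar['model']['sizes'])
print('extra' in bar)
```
True
[153, 170, 142]
False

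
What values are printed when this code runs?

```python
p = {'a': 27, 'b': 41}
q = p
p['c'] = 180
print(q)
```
{'a': 27, 'b': 41, 'c': 180}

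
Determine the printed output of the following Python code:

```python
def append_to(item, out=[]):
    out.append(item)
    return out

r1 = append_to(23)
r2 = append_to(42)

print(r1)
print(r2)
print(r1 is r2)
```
[23, 42]
[23, 42]
True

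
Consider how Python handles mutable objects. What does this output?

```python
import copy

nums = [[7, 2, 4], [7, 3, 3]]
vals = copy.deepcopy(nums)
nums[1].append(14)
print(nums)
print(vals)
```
[[7, 2, 4], [7, 3, 3, 14]]
[[7, 2, 4], [7, 3, 3]]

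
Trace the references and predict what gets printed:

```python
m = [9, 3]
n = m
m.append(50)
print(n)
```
[9, 3, 50]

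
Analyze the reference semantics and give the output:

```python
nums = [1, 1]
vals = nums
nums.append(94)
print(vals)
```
[1, 1, 94]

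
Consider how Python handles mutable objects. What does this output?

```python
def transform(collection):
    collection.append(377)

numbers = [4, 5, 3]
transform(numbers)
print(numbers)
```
[4, 5, 3, 377]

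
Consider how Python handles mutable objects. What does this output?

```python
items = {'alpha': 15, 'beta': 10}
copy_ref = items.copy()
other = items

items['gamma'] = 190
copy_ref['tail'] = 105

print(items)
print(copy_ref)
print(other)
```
{'alpha': 15, 'beta': 10, 'gamma': 190}
{'alpha': 15, 'beta': 10, 'tail': 105}
{'alpha': 15, 'beta': 10, 'gamma': 190}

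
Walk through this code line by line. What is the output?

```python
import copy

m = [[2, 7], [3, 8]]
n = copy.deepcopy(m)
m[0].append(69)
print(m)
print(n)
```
[[2, 7, 69], [3, 8]]
[[2, 7], [3, 8]]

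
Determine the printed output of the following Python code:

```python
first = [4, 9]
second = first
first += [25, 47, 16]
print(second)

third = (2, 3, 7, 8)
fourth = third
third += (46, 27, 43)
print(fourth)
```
[4, 9, 25, 47, 16]
(2, 3, 7, 8)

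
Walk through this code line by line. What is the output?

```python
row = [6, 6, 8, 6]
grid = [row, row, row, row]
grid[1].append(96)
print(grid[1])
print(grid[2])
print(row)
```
[6, 6, 8, 6, 96]
[6, 6, 8, 6, 96]
[6, 6, 8, 6, 96]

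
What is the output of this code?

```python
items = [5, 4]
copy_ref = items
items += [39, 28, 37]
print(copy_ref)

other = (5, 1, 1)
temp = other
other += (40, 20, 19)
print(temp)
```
[5, 4, 39, 28, 37]
(5, 1, 1)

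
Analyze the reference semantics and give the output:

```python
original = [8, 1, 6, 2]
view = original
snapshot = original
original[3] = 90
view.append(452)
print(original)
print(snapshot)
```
[8, 1, 6, 90, 452]
[8, 1, 6, 90, 452]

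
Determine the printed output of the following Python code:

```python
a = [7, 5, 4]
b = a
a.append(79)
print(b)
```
[7, 5, 4, 79]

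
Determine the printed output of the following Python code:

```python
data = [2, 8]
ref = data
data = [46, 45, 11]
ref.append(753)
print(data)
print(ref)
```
[46, 45, 11]
[2, 8, 753]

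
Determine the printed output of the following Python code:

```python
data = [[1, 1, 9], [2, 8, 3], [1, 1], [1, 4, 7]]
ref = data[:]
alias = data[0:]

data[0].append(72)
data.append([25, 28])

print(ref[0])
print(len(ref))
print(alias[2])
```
[1, 1, 9, 72]
4
[1, 1]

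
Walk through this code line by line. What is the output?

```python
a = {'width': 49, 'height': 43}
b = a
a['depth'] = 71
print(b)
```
{'width': 49, 'height': 43, 'depth': 71}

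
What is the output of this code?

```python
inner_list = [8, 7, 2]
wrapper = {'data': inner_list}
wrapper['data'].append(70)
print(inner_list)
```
[8, 7, 2, 70]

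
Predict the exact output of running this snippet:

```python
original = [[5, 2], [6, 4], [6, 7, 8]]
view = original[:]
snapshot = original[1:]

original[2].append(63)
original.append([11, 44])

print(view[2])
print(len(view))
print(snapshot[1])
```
[6, 7, 8, 63]
3
[6, 7, 8, 63]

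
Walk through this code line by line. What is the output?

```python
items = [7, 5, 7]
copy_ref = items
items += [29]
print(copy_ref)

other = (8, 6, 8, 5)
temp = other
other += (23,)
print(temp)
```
[7, 5, 7, 29]
(8, 6, 8, 5)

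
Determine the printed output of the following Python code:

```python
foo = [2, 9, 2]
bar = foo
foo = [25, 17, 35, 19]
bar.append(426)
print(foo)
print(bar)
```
[25, 17, 35, 19]
[2, 9, 2, 426]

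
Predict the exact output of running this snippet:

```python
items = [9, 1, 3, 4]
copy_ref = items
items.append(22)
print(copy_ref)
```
[9, 1, 3, 4, 22]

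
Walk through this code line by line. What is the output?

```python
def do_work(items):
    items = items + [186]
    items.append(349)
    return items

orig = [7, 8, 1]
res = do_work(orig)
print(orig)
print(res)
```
[7, 8, 1]
[7, 8, 1, 186, 349]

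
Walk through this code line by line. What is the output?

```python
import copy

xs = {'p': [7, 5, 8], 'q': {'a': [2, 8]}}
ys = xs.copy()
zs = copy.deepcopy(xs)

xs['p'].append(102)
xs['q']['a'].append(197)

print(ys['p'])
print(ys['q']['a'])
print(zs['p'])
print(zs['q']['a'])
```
[7, 5, 8, 102]
[2, 8, 197]
[7, 5, 8]
[2, 8]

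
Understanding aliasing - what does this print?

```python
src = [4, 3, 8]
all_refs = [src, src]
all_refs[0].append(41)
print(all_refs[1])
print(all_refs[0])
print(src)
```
[4, 3, 8, 41]
[4, 3, 8, 41]
[4, 3, 8, 41]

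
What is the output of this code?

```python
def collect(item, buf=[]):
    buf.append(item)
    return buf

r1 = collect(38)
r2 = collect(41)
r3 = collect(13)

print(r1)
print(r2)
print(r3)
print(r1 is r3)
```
[38, 41, 13]
[38, 41, 13]
[38, 41, 13]
True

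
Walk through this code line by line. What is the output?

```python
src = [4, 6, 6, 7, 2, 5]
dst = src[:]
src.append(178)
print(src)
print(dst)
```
[4, 6, 6, 7, 2, 5, 178]
[4, 6, 6, 7, 2, 5]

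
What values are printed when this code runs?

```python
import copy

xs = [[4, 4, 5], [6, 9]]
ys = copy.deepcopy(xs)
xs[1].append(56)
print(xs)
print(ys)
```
[[4, 4, 5], [6, 9, 56]]
[[4, 4, 5], [6, 9]]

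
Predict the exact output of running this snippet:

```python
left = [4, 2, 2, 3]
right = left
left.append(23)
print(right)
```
[4, 2, 2, 3, 23]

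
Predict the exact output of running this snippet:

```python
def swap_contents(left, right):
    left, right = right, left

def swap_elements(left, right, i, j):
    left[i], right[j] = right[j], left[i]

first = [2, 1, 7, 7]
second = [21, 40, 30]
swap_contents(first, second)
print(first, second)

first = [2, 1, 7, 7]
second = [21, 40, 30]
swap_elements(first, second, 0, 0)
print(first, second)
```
[2, 1, 7, 7] [21, 40, 30]
[21, 1, 7, 7] [2, 40, 30]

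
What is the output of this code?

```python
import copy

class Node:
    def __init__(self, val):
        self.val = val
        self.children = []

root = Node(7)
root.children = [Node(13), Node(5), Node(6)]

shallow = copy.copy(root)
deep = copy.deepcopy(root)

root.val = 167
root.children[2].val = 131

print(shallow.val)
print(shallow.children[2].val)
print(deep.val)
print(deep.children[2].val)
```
7
131
7
6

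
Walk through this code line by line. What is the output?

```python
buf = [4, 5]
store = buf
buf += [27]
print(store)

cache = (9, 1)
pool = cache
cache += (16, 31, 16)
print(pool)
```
[4, 5, 27]
(9, 1)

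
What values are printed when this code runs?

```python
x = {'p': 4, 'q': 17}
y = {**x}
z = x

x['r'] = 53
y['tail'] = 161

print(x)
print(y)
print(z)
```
{'p': 4, 'q': 17, 'r': 53}
{'p': 4, 'q': 17, 'tail': 161}
{'p': 4, 'q': 17, 'r': 53}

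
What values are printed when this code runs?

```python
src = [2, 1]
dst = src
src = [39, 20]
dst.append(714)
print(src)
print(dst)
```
[39, 20]
[2, 1, 714]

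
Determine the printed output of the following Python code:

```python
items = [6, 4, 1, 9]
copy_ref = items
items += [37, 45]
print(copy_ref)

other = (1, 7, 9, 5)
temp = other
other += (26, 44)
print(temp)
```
[6, 4, 1, 9, 37, 45]
(1, 7, 9, 5)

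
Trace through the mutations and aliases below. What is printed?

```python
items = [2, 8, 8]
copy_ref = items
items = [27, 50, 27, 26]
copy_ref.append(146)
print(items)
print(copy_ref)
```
[27, 50, 27, 26]
[2, 8, 8, 146]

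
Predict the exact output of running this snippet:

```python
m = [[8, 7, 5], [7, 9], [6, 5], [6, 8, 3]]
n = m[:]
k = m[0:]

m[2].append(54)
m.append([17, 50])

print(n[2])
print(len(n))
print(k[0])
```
[6, 5, 54]
4
[8, 7, 5]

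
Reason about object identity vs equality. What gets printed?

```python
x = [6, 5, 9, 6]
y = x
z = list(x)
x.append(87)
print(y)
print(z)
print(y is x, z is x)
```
[6, 5, 9, 6, 87]
[6, 5, 9, 6]
True False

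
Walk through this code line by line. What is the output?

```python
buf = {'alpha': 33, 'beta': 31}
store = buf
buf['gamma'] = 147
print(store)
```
{'alpha': 33, 'beta': 31, 'gamma': 147}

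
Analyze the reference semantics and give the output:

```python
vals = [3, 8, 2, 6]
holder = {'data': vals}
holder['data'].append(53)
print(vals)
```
[3, 8, 2, 6, 53]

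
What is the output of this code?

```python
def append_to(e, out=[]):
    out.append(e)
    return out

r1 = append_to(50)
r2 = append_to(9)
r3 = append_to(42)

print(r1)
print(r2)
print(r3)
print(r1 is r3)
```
[50, 9, 42]
[50, 9, 42]
[50, 9, 42]
True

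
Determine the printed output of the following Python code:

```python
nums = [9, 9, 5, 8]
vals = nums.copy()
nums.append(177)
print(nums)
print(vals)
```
[9, 9, 5, 8, 177]
[9, 9, 5, 8]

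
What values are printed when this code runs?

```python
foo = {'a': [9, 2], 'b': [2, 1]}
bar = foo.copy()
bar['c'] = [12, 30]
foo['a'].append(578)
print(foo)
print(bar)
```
{'a': [9, 2, 578], 'b': [2, 1]}
{'a': [9, 2, 578], 'b': [2, 1], 'c': [12, 30]}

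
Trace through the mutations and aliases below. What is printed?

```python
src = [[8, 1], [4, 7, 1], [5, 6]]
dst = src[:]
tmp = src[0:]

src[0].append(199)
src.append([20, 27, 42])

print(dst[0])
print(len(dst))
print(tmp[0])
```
[8, 1, 199]
3
[8, 1, 199]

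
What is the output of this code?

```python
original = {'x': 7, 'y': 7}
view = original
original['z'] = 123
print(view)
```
{'x': 7, 'y': 7, 'z': 123}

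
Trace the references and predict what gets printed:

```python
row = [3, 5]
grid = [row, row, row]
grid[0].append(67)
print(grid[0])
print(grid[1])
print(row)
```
[3, 5, 67]
[3, 5, 67]
[3, 5, 67]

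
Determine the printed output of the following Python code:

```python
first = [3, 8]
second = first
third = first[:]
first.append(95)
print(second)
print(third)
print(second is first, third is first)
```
[3, 8, 95]
[3, 8]
True False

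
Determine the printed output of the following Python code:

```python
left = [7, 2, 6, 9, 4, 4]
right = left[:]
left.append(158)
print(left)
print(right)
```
[7, 2, 6, 9, 4, 4, 158]
[7, 2, 6, 9, 4, 4]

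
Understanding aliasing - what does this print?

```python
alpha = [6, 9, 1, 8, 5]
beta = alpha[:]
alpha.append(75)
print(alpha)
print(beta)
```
[6, 9, 1, 8, 5, 75]
[6, 9, 1, 8, 5]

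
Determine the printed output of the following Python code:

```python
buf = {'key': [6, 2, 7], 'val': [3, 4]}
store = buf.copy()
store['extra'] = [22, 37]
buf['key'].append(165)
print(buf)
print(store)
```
{'key': [6, 2, 7, 165], 'val': [3, 4]}
{'key': [6, 2, 7, 165], 'val': [3, 4], 'extra': [22, 37]}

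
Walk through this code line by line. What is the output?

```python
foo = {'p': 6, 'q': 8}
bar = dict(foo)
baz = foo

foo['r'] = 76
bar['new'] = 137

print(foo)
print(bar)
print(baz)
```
{'p': 6, 'q': 8, 'r': 76}
{'p': 6, 'q': 8, 'new': 137}
{'p': 6, 'q': 8, 'r': 76}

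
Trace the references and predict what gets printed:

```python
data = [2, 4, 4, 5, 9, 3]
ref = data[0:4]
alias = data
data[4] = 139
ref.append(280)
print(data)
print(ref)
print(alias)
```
[2, 4, 4, 5, 139, 3]
[2, 4, 4, 5, 280]
[2, 4, 4, 5, 139, 3]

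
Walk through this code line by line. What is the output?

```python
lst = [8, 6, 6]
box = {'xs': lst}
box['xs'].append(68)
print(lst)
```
[8, 6, 6, 68]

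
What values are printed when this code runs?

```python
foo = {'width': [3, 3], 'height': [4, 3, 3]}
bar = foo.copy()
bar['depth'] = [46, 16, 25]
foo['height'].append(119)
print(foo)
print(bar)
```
{'width': [3, 3], 'height': [4, 3, 3, 119]}
{'width': [3, 3], 'height': [4, 3, 3, 119], 'depth': [46, 16, 25]}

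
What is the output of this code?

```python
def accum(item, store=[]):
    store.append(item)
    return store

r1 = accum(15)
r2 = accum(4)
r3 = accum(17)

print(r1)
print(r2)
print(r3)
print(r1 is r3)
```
[15, 4, 17]
[15, 4, 17]
[15, 4, 17]
True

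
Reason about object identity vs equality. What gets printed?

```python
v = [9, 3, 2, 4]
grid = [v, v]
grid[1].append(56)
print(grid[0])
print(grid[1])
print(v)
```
[9, 3, 2, 4, 56]
[9, 3, 2, 4, 56]
[9, 3, 2, 4, 56]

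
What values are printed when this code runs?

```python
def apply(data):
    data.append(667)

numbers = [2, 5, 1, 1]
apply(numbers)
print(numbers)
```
[2, 5, 1, 1, 667]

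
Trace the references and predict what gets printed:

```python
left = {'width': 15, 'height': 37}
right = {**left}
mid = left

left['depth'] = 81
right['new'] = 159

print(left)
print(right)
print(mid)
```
{'width': 15, 'height': 37, 'depth': 81}
{'width': 15, 'height': 37, 'new': 159}
{'width': 15, 'height': 37, 'depth': 81}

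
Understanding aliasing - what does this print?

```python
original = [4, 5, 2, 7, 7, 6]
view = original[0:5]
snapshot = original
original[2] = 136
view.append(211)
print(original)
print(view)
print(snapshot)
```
[4, 5, 136, 7, 7, 6]
[4, 5, 2, 7, 7, 211]
[4, 5, 136, 7, 7, 6]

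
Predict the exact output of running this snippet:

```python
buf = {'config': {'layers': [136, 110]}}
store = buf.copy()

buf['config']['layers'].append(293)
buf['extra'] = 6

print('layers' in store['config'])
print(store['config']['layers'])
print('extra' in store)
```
True
[136, 110, 293]
False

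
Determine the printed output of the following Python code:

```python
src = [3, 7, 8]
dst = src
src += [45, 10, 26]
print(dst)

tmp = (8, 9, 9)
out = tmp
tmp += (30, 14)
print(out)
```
[3, 7, 8, 45, 10, 26]
(8, 9, 9)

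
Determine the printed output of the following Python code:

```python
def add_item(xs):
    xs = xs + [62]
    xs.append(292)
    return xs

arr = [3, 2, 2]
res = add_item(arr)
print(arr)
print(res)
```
[3, 2, 2]
[3, 2, 2, 62, 292]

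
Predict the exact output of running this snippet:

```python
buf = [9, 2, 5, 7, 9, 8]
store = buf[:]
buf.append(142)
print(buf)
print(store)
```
[9, 2, 5, 7, 9, 8, 142]
[9, 2, 5, 7, 9, 8]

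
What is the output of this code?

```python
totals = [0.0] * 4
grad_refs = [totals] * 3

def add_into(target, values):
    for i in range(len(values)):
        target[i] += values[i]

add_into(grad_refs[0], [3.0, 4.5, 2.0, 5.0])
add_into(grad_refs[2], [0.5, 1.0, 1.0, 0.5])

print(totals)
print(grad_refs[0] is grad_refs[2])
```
[3.5, 5.5, 3.0, 5.5]
True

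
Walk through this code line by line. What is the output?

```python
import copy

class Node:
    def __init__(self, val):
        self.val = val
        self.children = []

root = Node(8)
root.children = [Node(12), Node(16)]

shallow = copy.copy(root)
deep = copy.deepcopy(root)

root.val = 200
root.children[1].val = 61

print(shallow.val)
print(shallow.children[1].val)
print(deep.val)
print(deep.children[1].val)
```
8
61
8
16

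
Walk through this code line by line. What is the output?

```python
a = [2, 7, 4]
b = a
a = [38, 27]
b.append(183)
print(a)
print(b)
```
[38, 27]
[2, 7, 4, 183]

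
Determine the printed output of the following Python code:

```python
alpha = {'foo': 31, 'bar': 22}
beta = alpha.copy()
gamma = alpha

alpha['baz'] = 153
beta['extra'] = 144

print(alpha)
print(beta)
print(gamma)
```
{'foo': 31, 'bar': 22, 'baz': 153}
{'foo': 31, 'bar': 22, 'extra': 144}
{'foo': 31, 'bar': 22, 'baz': 153}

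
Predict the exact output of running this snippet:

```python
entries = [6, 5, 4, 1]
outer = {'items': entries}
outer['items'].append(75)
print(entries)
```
[6, 5, 4, 1, 75]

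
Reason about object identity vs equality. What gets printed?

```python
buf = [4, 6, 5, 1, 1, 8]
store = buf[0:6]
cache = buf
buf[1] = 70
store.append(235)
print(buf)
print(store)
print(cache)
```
[4, 70, 5, 1, 1, 8]
[4, 6, 5, 1, 1, 8, 235]
[4, 70, 5, 1, 1, 8]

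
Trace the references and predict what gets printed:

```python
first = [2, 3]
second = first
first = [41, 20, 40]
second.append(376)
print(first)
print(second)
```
[41, 20, 40]
[2, 3, 376]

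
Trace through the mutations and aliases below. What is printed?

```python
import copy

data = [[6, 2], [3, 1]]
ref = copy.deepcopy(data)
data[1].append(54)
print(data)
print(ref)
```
[[6, 2], [3, 1, 54]]
[[6, 2], [3, 1]]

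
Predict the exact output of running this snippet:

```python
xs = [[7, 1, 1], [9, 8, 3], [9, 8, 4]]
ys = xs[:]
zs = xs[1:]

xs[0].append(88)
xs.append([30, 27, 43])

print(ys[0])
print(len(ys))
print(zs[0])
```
[7, 1, 1, 88]
3
[9, 8, 3]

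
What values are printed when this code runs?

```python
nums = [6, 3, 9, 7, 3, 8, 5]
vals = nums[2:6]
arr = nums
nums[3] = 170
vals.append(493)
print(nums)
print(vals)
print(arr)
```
[6, 3, 9, 170, 3, 8, 5]
[9, 7, 3, 8, 493]
[6, 3, 9, 170, 3, 8, 5]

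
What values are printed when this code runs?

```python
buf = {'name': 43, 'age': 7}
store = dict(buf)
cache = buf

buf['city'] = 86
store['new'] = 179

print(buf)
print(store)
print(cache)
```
{'name': 43, 'age': 7, 'city': 86}
{'name': 43, 'age': 7, 'new': 179}
{'name': 43, 'age': 7, 'city': 86}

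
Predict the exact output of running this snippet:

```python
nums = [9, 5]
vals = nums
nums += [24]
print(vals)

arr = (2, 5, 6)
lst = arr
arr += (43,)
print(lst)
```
[9, 5, 24]
(2, 5, 6)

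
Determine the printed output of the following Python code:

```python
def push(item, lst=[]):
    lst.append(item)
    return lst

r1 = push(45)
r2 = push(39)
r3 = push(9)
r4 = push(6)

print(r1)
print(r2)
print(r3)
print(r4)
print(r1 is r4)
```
[45, 39, 9, 6]
[45, 39, 9, 6]
[45, 39, 9, 6]
[45, 39, 9, 6]
True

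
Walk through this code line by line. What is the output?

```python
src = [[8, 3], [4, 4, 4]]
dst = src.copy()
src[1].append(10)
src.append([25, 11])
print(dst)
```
[[8, 3], [4, 4, 4, 10]]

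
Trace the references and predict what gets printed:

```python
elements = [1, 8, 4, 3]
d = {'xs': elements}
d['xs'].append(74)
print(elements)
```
[1, 8, 4, 3, 74]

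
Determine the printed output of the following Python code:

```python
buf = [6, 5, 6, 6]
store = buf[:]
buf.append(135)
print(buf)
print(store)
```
[6, 5, 6, 6, 135]
[6, 5, 6, 6]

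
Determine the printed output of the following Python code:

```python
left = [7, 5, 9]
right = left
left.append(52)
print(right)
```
[7, 5, 9, 52]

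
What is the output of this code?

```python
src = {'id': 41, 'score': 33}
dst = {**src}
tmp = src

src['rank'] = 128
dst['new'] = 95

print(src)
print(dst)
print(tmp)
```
{'id': 41, 'score': 33, 'rank': 128}
{'id': 41, 'score': 33, 'new': 95}
{'id': 41, 'score': 33, 'rank': 128}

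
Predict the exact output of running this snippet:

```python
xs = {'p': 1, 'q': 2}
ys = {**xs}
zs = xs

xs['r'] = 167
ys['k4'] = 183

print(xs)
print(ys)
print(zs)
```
{'p': 1, 'q': 2, 'r': 167}
{'p': 1, 'q': 2, 'k4': 183}
{'p': 1, 'q': 2, 'r': 167}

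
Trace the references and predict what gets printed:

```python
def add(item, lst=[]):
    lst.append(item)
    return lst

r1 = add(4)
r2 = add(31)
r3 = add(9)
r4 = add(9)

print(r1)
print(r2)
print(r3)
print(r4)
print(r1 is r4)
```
[4, 31, 9, 9]
[4, 31, 9, 9]
[4, 31, 9, 9]
[4, 31, 9, 9]
True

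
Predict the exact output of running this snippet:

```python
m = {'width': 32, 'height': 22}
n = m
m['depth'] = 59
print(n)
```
{'width': 32, 'height': 22, 'depth': 59}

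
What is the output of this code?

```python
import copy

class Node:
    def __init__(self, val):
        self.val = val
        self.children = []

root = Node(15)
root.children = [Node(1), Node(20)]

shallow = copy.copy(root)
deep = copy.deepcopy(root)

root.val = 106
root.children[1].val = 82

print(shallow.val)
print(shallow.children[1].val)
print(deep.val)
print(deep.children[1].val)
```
15
82
15
20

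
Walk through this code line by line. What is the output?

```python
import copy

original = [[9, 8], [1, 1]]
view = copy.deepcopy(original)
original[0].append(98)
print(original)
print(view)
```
[[9, 8, 98], [1, 1]]
[[9, 8], [1, 1]]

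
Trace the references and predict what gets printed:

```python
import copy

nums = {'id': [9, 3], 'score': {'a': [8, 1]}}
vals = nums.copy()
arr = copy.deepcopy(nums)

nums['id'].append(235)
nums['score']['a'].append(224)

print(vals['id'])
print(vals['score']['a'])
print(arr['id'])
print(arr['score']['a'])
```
[9, 3, 235]
[8, 1, 224]
[9, 3]
[8, 1]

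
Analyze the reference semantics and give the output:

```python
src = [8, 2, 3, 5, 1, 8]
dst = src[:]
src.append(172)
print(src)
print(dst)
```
[8, 2, 3, 5, 1, 8, 172]
[8, 2, 3, 5, 1, 8]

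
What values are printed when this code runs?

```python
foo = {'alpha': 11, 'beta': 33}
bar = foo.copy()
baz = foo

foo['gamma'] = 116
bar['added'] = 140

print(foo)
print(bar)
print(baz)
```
{'alpha': 11, 'beta': 33, 'gamma': 116}
{'alpha': 11, 'beta': 33, 'added': 140}
{'alpha': 11, 'beta': 33, 'gamma': 116}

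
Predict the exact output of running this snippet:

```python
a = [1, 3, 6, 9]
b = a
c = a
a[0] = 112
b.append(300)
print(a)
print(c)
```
[112, 3, 6, 9, 300]
[112, 3, 6, 9, 300]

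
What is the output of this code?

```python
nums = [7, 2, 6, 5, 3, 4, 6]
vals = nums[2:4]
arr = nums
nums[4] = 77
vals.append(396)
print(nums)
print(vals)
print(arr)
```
[7, 2, 6, 5, 77, 4, 6]
[6, 5, 396]
[7, 2, 6, 5, 77, 4, 6]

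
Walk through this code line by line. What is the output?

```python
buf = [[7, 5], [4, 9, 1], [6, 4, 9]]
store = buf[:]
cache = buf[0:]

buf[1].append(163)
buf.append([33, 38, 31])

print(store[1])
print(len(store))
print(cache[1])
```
[4, 9, 1, 163]
3
[4, 9, 1, 163]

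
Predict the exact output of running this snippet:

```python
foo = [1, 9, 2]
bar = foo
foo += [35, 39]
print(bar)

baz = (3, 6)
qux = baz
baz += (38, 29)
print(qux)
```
[1, 9, 2, 35, 39]
(3, 6)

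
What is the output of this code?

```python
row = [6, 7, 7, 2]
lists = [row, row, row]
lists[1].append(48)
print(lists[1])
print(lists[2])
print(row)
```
[6, 7, 7, 2, 48]
[6, 7, 7, 2, 48]
[6, 7, 7, 2, 48]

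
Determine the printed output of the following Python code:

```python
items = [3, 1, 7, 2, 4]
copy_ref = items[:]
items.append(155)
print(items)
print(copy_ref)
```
[3, 1, 7, 2, 4, 155]
[3, 1, 7, 2, 4]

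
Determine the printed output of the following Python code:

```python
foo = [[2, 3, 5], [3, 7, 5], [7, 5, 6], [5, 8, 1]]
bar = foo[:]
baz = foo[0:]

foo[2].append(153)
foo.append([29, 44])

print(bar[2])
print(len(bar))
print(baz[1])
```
[7, 5, 6, 153]
4
[3, 7, 5]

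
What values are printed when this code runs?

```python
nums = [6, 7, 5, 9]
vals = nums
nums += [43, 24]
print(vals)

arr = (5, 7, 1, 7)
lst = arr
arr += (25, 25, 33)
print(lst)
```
[6, 7, 5, 9, 43, 24]
(5, 7, 1, 7)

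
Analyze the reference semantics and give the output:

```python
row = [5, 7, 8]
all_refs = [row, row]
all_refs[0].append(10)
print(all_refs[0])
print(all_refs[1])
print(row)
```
[5, 7, 8, 10]
[5, 7, 8, 10]
[5, 7, 8, 10]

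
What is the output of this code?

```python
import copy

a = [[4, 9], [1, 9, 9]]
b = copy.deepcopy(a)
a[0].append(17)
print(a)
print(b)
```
[[4, 9, 17], [1, 9, 9]]
[[4, 9], [1, 9, 9]]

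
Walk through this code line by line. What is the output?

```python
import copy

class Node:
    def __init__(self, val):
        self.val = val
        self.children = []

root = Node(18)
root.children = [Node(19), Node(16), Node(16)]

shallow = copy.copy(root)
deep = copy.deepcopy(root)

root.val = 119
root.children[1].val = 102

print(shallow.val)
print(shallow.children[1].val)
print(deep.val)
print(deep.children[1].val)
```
18
102
18
16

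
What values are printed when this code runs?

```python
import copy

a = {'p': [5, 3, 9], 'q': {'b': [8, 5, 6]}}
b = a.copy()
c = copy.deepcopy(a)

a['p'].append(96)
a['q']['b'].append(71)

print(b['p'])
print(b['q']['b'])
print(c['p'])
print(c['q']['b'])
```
[5, 3, 9, 96]
[8, 5, 6, 71]
[5, 3, 9]
[8, 5, 6]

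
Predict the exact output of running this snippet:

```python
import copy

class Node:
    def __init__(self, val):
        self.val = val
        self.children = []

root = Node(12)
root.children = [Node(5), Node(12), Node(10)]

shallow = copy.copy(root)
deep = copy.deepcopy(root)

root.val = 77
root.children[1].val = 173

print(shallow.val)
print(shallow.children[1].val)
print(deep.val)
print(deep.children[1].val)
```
12
173
12
12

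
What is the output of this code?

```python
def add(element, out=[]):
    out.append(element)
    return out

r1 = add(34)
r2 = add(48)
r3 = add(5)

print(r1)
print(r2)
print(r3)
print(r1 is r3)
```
[34, 48, 5]
[34, 48, 5]
[34, 48, 5]
True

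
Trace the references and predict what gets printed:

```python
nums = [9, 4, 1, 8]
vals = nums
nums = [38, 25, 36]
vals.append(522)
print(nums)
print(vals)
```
[38, 25, 36]
[9, 4, 1, 8, 522]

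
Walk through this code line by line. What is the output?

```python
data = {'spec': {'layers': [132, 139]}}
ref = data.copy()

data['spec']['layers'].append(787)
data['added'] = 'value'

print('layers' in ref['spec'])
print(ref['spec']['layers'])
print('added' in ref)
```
True
[132, 139, 787]
False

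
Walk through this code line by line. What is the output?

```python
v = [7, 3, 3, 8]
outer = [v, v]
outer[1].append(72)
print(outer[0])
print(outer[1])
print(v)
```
[7, 3, 3, 8, 72]
[7, 3, 3, 8, 72]
[7, 3, 3, 8, 72]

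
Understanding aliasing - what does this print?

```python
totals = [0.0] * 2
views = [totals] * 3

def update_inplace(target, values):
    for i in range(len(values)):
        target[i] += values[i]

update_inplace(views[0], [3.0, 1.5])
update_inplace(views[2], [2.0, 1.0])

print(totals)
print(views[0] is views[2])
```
[5.0, 2.5]
True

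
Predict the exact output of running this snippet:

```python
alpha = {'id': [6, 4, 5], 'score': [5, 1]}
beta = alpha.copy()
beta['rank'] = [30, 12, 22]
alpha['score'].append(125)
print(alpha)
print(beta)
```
{'id': [6, 4, 5], 'score': [5, 1, 125]}
{'id': [6, 4, 5], 'score': [5, 1, 125], 'rank': [30, 12, 22]}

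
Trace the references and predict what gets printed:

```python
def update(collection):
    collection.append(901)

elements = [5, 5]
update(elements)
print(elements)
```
[5, 5, 901]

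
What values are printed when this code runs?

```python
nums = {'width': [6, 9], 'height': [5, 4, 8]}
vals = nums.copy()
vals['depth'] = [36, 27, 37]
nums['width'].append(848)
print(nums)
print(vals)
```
{'width': [6, 9, 848], 'height': [5, 4, 8]}
{'width': [6, 9, 848], 'height': [5, 4, 8], 'depth': [36, 27, 37]}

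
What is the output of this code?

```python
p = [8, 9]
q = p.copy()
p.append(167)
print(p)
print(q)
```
[8, 9, 167]
[8, 9]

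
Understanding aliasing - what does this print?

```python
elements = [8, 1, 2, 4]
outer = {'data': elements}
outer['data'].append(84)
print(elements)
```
[8, 1, 2, 4, 84]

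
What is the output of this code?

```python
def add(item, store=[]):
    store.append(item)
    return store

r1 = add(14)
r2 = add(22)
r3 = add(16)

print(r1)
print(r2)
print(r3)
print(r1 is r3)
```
[14, 22, 16]
[14, 22, 16]
[14, 22, 16]
True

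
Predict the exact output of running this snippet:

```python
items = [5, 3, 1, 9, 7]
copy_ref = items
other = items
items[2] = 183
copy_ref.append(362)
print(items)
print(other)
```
[5, 3, 183, 9, 7, 362]
[5, 3, 183, 9, 7, 362]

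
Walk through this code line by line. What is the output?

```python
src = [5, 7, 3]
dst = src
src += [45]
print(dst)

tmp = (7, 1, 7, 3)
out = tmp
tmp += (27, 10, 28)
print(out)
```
[5, 7, 3, 45]
(7, 1, 7, 3)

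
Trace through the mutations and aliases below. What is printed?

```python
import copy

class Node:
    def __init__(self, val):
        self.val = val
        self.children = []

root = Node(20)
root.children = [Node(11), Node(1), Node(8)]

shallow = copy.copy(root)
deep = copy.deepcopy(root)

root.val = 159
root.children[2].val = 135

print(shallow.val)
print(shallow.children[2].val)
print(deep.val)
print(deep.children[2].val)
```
20
135
20
8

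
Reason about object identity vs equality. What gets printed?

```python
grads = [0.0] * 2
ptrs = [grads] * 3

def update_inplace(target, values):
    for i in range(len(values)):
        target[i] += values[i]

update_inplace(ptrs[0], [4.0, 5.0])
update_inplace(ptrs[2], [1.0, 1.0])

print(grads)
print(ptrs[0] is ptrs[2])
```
[5.0, 6.0]
True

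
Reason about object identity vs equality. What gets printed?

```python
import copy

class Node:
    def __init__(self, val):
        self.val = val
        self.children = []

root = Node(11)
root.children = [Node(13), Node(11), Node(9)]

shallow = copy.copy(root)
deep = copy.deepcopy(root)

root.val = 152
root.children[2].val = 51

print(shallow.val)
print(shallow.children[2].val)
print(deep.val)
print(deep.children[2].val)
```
11
51
11
9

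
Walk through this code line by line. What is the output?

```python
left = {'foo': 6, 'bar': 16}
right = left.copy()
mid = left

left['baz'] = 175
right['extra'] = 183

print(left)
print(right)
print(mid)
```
{'foo': 6, 'bar': 16, 'baz': 175}
{'foo': 6, 'bar': 16, 'extra': 183}
{'foo': 6, 'bar': 16, 'baz': 175}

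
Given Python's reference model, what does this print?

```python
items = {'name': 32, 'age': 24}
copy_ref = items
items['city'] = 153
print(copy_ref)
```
{'name': 32, 'age': 24, 'city': 153}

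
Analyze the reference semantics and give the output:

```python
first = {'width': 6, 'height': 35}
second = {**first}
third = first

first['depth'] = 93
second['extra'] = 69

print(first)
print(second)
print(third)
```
{'width': 6, 'height': 35, 'depth': 93}
{'width': 6, 'height': 35, 'extra': 69}
{'width': 6, 'height': 35, 'depth': 93}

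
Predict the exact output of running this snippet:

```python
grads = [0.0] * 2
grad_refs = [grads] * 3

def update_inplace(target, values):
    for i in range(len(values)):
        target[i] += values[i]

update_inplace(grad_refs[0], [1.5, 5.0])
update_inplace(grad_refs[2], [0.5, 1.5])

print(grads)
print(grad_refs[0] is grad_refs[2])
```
[2.0, 6.5]
True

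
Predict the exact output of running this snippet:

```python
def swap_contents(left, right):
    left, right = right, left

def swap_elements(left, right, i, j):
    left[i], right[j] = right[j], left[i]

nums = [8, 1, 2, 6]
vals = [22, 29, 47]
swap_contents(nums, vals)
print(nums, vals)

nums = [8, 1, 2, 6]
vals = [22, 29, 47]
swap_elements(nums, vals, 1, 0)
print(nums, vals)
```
[8, 1, 2, 6] [22, 29, 47]
[8, 22, 2, 6] [1, 29, 47]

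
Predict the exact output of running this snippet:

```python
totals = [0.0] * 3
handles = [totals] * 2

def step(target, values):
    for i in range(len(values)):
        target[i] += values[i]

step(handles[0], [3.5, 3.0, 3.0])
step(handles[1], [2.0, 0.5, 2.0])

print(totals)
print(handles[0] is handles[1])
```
[5.5, 3.5, 5.0]
True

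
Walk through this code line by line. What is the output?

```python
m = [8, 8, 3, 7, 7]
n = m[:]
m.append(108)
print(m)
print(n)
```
[8, 8, 3, 7, 7, 108]
[8, 8, 3, 7, 7]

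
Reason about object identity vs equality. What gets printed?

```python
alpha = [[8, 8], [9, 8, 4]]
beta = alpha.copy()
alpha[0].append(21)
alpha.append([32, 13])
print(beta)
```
[[8, 8, 21], [9, 8, 4]]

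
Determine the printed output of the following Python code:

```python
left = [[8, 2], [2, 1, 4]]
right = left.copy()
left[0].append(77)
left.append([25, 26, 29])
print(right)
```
[[8, 2, 77], [2, 1, 4]]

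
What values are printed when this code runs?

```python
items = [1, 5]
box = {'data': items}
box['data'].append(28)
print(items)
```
[1, 5, 28]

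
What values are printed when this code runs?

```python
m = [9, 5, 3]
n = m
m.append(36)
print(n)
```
[9, 5, 3, 36]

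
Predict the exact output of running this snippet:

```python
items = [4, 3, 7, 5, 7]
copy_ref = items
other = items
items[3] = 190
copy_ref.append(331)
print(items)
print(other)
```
[4, 3, 7, 190, 7, 331]
[4, 3, 7, 190, 7, 331]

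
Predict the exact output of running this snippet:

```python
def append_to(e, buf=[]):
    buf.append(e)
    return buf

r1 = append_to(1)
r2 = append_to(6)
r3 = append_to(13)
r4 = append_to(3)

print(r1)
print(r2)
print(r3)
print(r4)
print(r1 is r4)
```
[1, 6, 13, 3]
[1, 6, 13, 3]
[1, 6, 13, 3]
[1, 6, 13, 3]
True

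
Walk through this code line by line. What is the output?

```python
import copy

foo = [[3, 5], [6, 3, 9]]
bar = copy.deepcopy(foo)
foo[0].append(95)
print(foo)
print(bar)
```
[[3, 5, 95], [6, 3, 9]]
[[3, 5], [6, 3, 9]]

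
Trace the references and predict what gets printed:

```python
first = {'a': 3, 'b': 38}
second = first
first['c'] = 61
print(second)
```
{'a': 3, 'b': 38, 'c': 61}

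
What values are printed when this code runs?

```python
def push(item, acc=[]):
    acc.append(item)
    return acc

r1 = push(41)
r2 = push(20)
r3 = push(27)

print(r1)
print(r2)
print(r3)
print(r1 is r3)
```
[41, 20, 27]
[41, 20, 27]
[41, 20, 27]
True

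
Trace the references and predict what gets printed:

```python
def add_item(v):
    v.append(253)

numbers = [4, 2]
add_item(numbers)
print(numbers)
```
[4, 2, 253]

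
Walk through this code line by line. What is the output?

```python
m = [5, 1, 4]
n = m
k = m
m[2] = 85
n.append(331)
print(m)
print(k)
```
[5, 1, 85, 331]
[5, 1, 85, 331]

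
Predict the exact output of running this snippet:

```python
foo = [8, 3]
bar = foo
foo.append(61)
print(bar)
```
[8, 3, 61]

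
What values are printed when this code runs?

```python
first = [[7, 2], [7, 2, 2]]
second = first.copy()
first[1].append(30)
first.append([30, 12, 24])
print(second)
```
[[7, 2], [7, 2, 2, 30]]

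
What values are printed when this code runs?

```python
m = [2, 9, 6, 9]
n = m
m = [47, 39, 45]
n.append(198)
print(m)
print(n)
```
[47, 39, 45]
[2, 9, 6, 9, 198]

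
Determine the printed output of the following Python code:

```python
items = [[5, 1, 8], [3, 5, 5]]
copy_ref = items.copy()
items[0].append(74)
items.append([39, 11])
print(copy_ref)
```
[[5, 1, 8, 74], [3, 5, 5]]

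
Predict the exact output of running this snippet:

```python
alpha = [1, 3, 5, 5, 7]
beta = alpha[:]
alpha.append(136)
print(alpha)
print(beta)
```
[1, 3, 5, 5, 7, 136]
[1, 3, 5, 5, 7]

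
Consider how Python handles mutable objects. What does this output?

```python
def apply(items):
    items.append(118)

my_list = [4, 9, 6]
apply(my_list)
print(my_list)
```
[4, 9, 6, 118]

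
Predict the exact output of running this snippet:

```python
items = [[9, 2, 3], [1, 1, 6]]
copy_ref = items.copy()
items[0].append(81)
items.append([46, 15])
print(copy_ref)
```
[[9, 2, 3, 81], [1, 1, 6]]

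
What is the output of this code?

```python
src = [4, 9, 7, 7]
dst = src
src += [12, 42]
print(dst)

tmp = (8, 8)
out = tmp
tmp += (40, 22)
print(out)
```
[4, 9, 7, 7, 12, 42]
(8, 8)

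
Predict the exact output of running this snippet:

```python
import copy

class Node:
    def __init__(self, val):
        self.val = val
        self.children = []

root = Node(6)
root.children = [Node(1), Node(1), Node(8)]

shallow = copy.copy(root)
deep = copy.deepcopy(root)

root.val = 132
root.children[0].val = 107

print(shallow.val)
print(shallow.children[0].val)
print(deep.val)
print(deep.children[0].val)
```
6
107
6
1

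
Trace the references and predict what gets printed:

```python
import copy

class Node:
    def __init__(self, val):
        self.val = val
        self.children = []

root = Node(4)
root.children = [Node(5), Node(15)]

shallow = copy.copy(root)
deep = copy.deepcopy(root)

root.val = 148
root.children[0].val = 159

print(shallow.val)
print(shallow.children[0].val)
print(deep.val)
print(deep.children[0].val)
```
4
159
4
5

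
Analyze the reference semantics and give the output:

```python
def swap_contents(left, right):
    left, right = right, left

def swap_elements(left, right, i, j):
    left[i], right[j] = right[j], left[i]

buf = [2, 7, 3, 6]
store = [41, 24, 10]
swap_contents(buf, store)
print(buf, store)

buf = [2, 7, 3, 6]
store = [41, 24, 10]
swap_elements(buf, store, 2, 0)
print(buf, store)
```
[2, 7, 3, 6] [41, 24, 10]
[2, 7, 41, 6] [3, 24, 10]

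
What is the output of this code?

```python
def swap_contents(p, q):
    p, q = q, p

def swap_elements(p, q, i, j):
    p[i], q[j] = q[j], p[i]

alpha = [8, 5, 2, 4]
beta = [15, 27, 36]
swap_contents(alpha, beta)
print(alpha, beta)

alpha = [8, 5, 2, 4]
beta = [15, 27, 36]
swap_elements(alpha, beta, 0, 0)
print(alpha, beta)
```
[8, 5, 2, 4] [15, 27, 36]
[15, 5, 2, 4] [8, 27, 36]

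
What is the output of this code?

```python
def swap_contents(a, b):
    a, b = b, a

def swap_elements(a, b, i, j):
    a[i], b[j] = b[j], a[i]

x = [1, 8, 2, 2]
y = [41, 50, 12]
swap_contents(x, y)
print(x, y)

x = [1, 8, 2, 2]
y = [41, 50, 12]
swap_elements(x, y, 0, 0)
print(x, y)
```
[1, 8, 2, 2] [41, 50, 12]
[41, 8, 2, 2] [1, 50, 12]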